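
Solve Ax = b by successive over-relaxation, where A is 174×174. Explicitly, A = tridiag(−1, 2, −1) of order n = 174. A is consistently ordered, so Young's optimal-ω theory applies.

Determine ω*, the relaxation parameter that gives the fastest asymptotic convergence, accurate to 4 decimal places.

With n=174, ρ(Jacobi) = cos(π/175) = 0.9998.
√(1−ρ_J²) = |sin(π/175)| = 0.01795
Then 2/(1+√(1−ρ_J²)) = 2/(1+0.01795); ω* = 2/1.01795 = 1.9647.
ρ(B_{ω*}) = ω*−1 = 0.9647

ω* = 1.9647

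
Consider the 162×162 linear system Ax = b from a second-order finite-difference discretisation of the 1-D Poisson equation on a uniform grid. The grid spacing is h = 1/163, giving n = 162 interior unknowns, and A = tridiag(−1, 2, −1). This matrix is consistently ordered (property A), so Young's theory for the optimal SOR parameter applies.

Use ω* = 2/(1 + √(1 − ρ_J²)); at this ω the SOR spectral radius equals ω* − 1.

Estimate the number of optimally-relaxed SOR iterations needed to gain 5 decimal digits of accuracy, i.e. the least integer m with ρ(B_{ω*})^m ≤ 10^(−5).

m = 299

With n=162, ρ(Jacobi) = cos(π/163) = 0.9998143.
√(1−ρ_J²) simplifies to sin(π/163) = 0.0192724.
ω* = 2/(1 + 0.0192724) = 2/1.0192724 = 1.9621840.
and ρ(B_{ω*}) = 1.9621840 − 1 = 0.9621840.
Need (0.9621840)^m ≤ 10^(−5): m ≥ 5·ln10/|ln 0.9621840| = 11.5129/0.0385496 = 298.652 ⇒ m = 299.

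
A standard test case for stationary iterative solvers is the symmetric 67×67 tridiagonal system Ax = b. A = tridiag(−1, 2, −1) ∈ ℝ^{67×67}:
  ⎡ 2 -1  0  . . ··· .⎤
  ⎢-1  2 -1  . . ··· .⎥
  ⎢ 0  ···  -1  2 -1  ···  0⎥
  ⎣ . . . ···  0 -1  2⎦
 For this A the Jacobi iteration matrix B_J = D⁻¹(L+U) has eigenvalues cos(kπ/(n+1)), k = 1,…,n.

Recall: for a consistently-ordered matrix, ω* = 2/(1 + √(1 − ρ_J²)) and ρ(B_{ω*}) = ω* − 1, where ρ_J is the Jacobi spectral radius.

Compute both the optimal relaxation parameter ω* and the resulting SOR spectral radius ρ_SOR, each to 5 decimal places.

n=67: λ(B_J) = 1 − λ(A)/2 = cos(kπ/68); k=1 gives ρ_J = 0.99893.
√(1−ρ_J²) simplifies to sin(π/68) = 0.046183.
[ω*] 2 ÷ (1 + 0.046183) = 2 ÷ 1.046183 = 1.91171.
ρ_SOR = ω* − 1 ≈ 0.91171.

ω* = 1.91171, ρ_SOR = 0.91171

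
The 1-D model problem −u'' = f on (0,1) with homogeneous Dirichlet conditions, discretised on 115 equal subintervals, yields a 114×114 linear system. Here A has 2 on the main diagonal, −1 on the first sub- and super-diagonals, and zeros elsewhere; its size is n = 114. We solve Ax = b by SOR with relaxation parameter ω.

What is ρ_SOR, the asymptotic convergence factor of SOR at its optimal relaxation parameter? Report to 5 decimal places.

n=114: λ(B_J) = 1 − λ(A)/2 = cos(kπ/115); k=1 gives ρ_J = 0.99963.
1 − cos²(π/115) = sin²(π/115) ⇒ √(1−ρ_J²) = sin(π/115) = 0.027315.
Then 2/(1+√(1−ρ_J²)) = 2/(1+0.027315); ω* = 2/1.027315 = 1.94682.
At ω = 1.94682 every |λ(B_ω)| = ω−1, so ρ_SOR = 0.94682.

ρ_SOR = 0.94682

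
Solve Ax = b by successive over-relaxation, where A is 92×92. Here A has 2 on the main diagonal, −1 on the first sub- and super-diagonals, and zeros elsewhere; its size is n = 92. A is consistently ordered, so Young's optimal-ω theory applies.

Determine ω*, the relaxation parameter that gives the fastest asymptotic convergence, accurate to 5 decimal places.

ρ_J = max_k |cos(kπ/93)| = cos(π/93) = 0.99943
√(1−ρ_J²) simplifies to sin(π/93) = 0.033774.
[ω*] 2 ÷ (1 + 0.033774) = 2 ÷ 1.033774 = 1.93466.
At ω = 1.93466 every |λ(B_ω)| = ω−1, so ρ_SOR = 0.93466.

ω* = 1.93466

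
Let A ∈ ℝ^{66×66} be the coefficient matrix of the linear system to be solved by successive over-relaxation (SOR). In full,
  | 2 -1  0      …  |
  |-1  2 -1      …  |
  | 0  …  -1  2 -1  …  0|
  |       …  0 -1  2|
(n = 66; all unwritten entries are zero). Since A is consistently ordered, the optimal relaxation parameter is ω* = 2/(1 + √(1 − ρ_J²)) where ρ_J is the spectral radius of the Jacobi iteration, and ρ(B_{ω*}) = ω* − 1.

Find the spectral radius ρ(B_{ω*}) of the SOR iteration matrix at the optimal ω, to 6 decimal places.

ρ_SOR = 0.910453

ρ_J = max_k |cos(kπ/67)| = cos(π/67) = 0.998901
√(1 − cos²(π/67)) = sin(π/67) ≈ 0.0468723.
ω* = 2/(1+0.0468723) = 1.910453
[ρ_SOR] ω* − 1 = 0.910453.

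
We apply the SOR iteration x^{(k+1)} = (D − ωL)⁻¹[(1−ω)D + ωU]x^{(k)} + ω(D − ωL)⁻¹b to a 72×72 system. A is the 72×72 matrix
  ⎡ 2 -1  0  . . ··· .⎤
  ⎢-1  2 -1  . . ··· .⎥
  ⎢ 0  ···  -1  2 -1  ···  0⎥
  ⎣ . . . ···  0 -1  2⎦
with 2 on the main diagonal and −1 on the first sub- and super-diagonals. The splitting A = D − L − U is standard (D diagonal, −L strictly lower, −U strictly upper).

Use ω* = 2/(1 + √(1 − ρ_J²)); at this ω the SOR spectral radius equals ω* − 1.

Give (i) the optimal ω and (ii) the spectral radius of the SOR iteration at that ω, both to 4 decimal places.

ω* = 1.9175, ρ_SOR = 0.9175

With n=72, ρ(Jacobi) = cos(π/73) = 0.9991.
1 − cos²(π/73) = sin²(π/73) ⇒ √(1−ρ_J²) = sin(π/73) = 0.04302.
ω* = 2 / (1 + 0.04302) = 2 / 1.04302 ≈ 1.9175.
ρ_SOR = ω* − 1 = 1.9175 − 1 = 0.9175.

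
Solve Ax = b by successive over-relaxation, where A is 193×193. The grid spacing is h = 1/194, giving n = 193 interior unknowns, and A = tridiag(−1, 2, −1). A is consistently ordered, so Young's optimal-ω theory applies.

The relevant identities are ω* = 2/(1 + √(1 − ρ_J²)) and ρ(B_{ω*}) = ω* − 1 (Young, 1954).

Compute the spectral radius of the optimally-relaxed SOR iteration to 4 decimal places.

With n=193, ρ(Jacobi) = cos(π/194) = 0.9999.
√(1−ρ_J²) = |sin(π/194)| = 0.01619
Then 2/(1+√(1−ρ_J²)) = 2/(1+0.01619); ω* = 2/1.01619 = 1.9681.
Hence ρ(B_{ω*}) = 1.9681 − 1 = 0.9681.

ρ_SOR = 0.9681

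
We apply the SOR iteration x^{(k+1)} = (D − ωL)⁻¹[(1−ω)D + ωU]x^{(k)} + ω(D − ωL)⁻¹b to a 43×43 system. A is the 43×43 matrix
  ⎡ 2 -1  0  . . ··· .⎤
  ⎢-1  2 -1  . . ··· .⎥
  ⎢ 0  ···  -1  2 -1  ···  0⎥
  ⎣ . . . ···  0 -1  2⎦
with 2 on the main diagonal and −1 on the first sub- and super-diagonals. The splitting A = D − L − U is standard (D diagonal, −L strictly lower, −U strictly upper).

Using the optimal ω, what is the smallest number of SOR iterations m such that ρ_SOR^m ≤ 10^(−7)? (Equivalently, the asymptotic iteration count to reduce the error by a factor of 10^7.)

m = 113

[ρ_J] n=43: ρ(B_J) = cos(π/(n+1)) = cos(π/44) = 0.9974521.
√(1−ρ_J²) simplifies to sin(π/44) = 0.0713392.
ω* = 2/(1 + 0.0713392) = 2/1.0713392 = 1.8668224.
ρ_SOR = ω* − 1 ≈ 0.8668224.
7·ln10 = 16.1181; −ln(0.8668224) = 0.142921; m = ⌈16.1181/0.142921⌉ = ⌈112.776⌉ = 113.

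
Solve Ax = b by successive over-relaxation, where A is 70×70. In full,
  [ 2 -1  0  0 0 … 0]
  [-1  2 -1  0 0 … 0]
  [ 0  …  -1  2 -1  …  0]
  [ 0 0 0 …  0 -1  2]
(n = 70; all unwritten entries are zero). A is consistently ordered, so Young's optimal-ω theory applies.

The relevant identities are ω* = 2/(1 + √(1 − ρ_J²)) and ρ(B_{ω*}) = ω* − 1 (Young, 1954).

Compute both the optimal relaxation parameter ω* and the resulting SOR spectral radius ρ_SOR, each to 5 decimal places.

n=70: λ(B_J) = 1 − λ(A)/2 = cos(kπ/71); k=1 gives ρ_J = 0.99902.
√(1−ρ_J²) simplifies to sin(π/71) = 0.044233.
Then 2/(1+√(1−ρ_J²)) = 2/(1+0.044233); ω* = 2/1.044233 = 1.91528.
[ρ_SOR] ω* − 1 = 0.91528.

ω* = 1.91528, ρ_SOR = 0.91528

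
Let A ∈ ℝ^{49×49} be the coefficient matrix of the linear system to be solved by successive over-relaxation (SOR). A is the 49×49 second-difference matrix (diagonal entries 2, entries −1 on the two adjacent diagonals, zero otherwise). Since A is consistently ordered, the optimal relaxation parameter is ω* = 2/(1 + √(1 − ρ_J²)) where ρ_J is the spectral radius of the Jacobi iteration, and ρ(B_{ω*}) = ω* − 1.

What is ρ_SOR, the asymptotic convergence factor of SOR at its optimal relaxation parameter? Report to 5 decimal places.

ρ_SOR = 0.88184

n=49: λ(B_J) = 1 − λ(A)/2 = cos(kπ/50); k=1 gives ρ_J = 0.99803.
root = sin(π/50) = 0.062791  (since 1−cos² = sin²).
ω* = 2/(1+0.062791) = 1.88184
and ρ(B_{ω*}) = 1.88184 − 1 = 0.88184.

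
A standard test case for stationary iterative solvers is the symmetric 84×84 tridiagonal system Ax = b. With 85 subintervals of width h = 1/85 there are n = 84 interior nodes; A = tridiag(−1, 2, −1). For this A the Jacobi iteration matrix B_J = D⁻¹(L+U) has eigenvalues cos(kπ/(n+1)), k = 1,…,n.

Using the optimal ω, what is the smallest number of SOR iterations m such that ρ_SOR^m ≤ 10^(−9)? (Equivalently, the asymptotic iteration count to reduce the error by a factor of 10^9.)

ρ_J = max_k |cos(kπ/85)| = cos(π/85) = 0.9993171
1 − cos²(π/85) = sin²(π/85) ⇒ √(1−ρ_J²) = sin(π/85) = 0.0369515.
ω* = 2 / (1 + 0.0369515) = 2 / 1.0369515 ≈ 1.9287305.
ρ_SOR = ω* − 1 ≈ 0.9287305.
Need (0.9287305)^m ≤ 10^(−9): m ≥ 9·ln10/|ln 0.9287305| = 20.7233/0.0739367 = 280.284 ⇒ m = 281.

m = 281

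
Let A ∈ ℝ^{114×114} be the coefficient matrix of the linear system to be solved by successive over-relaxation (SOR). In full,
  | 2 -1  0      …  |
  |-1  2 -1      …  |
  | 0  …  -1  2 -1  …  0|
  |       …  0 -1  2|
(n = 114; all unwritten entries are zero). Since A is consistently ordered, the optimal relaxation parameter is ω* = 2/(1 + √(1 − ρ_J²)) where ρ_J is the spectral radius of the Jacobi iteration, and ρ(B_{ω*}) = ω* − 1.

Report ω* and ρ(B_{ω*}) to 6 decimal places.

[ρ_J] n=114: ρ(B_J) = cos(π/(n+1)) = cos(π/115) = 0.999627.
√(1 − cos²(π/115)) = sin(π/115) ≈ 0.0273148.
So ω* = 2/1.0273148 = 1.946823 (Young).
ρ_SOR = ω* − 1 = 1.946823 − 1 = 0.946823.

ω* = 1.946823, ρ_SOR = 0.946823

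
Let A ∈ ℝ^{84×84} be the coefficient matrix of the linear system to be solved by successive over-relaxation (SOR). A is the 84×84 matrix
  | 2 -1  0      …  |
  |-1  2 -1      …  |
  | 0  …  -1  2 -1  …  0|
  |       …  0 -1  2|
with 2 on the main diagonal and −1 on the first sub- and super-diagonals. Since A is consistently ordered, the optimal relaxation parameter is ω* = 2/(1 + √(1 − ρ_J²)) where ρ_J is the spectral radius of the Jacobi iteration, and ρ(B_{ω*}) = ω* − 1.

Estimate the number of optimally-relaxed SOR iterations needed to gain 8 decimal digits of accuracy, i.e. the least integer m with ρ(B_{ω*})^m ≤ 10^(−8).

m = 250

spectrum of D⁻¹(L+U) = {cos(kπ/85) : 1≤k≤84}; ρ_J = cos(π/85) = 0.9993171.
1 − cos²(π/85) = sin²(π/85) ⇒ √(1−ρ_J²) = sin(π/85) = 0.0369515.
[ω*] 2 ÷ (1 + 0.0369515) = 2 ÷ 1.0369515 = 1.9287305.
Hence ρ(B_{ω*}) = 1.9287305 − 1 = 0.9287305.
ρ_SOR^m ≤ 10^(−8) ⇔ m ≥ 8·ln10/(−ln 0.9287305) = 18.4207/0.0739367 = 249.141; m = ⌈249.141⌉ = 250.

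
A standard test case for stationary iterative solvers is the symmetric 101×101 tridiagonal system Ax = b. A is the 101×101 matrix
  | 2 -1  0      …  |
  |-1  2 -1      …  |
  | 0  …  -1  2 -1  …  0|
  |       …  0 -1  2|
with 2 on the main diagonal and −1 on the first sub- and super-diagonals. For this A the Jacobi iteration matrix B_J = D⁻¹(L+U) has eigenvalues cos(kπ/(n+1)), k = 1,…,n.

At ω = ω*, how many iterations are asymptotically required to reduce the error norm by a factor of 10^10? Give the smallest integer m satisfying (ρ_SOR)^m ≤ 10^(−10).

B_J for the 101×101 system has eigenvalues cos(kπ/102); ρ_J = cos(π/102) = 0.9995257.
√(1 − cos²(π/102)) = sin(π/102) ≈ 0.0307951.
So ω* = 2/1.0307951 = 1.9402498 (Young).
[ρ_SOR] ω* − 1 = 0.9402498.
10·ln10 = 23.0259; −ln(0.9402498) = 0.0616097; m = ⌈23.0259/0.0616097⌉ = ⌈373.738⌉ = 374.

m = 374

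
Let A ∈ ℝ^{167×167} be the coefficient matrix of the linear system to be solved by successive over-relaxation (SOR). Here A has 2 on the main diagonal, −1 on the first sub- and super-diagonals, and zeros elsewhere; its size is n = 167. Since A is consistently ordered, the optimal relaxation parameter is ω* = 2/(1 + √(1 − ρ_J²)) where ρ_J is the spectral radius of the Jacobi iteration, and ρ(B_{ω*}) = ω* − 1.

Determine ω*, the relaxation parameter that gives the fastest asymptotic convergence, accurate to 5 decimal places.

ω* = 1.96329

½·tridiag(1,0,1) at n=167: λ_k = cos(kπ/168); max |λ| at k=1 ⇒ ρ_J = cos(π/168) ≈ 0.99983.
√(1 − cos²(π/168)) = sin(π/168) ≈ 0.018699.
ω* = 2/(1 + 0.018699) = 2/1.018699 = 1.96329.
[ρ_SOR] ω* − 1 = 0.96329.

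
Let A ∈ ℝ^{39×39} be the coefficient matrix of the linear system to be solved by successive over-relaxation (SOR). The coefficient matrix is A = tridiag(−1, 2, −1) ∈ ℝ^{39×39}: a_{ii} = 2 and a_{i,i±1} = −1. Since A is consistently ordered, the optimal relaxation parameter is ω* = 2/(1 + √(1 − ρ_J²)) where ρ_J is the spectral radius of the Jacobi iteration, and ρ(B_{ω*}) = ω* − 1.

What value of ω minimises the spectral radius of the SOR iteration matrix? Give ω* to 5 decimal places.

B_J for the 39×39 system has eigenvalues cos(kπ/40); ρ_J = cos(π/40) = 0.99692.
√(1−ρ_J²) simplifies to sin(π/40) = 0.078459.
ω* = 2 / (1 + 0.078459) = 2 / 1.078459 ≈ 1.85450.
and ρ(B_{ω*}) = 1.85450 − 1 = 0.85450.

ω* = 1.85450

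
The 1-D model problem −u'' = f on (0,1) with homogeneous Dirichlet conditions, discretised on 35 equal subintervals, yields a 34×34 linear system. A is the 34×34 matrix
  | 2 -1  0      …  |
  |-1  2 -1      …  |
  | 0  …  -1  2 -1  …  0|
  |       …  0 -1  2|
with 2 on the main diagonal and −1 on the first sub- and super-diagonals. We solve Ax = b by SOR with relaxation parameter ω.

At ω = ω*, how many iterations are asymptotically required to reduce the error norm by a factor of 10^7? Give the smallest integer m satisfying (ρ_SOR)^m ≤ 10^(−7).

n=34: λ(B_J) = 1 − λ(A)/2 = cos(kπ/35); k=1 gives ρ_J = 0.9959743.
1 − cos²(π/35) = sin²(π/35) ⇒ √(1−ρ_J²) = sin(π/35) = 0.0896393.
So ω* = 2/1.0896393 = 1.8354698 (Young).
ρ_SOR = ω* − 1 = 1.8354698 − 1 = 0.8354698.
m ≥ 7·ln10 / (−ln 0.8354698) = 89.664; smallest integer m = 90.

m = 90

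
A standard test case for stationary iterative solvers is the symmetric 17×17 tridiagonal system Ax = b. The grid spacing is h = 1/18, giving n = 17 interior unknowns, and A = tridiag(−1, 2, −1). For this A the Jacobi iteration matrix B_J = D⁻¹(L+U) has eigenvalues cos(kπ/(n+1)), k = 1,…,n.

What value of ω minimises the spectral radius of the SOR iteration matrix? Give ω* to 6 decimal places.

ω* = 1.704088

n=17: λ(B_J) = 1 − λ(A)/2 = cos(kπ/18); k=1 gives ρ_J = 0.984808.
1 − cos²(π/18) = sin²(π/18) ⇒ √(1−ρ_J²) = sin(π/18) = 0.1736482.
ω* = 2 / (1 + 0.1736482) = 2 / 1.1736482 ≈ 1.704088.
[ρ_SOR] ω* − 1 = 0.704088.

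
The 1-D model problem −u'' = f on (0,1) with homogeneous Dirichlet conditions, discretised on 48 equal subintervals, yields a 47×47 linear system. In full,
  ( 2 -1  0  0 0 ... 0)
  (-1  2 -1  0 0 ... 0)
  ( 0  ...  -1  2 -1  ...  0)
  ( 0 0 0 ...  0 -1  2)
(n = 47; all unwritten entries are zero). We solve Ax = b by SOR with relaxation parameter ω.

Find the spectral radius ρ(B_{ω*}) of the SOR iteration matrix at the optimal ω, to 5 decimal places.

ρ_SOR = 0.87722

½·tridiag(1,0,1) at n=47: λ_k = cos(kπ/48); max |λ| at k=1 ⇒ ρ_J = cos(π/48) ≈ 0.99786.
√(1−ρ_J²) = |sin(π/48)| = 0.065403
So ω* = 2/1.065403 = 1.87722 (Young).
At ω = 1.87722 every |λ(B_ω)| = ω−1, so ρ_SOR = 0.87722.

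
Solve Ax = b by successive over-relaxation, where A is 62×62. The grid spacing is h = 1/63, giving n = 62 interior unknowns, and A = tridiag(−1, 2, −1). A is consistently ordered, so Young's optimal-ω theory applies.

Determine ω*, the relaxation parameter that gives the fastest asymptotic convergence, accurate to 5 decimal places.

[ρ_J] n=62: ρ(B_J) = cos(π/(n+1)) = cos(π/63) = 0.99876.
√(1−ρ_J²) simplifies to sin(π/63) = 0.049846.
[ω*] 2 ÷ (1 + 0.049846) = 2 ÷ 1.049846 = 1.90504.
ρ_SOR = ω* − 1 = 1.90504 − 1 = 0.90504.

ω* = 1.90504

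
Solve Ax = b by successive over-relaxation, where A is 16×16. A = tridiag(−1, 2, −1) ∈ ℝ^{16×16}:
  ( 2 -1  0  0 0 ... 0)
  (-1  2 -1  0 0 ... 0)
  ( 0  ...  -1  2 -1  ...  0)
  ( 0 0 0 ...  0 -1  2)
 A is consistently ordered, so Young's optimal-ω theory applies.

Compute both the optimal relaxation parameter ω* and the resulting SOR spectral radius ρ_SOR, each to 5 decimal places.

½·tridiag(1,0,1) at n=16: λ_k = cos(kπ/17); max |λ| at k=1 ⇒ ρ_J = cos(π/17) ≈ 0.98297.
√(1−ρ_J²) = |sin(π/17)| = 0.183750
[ω*] 2 ÷ (1 + 0.183750) = 2 ÷ 1.183750 = 1.68955.
At ω = 1.68955 every |λ(B_ω)| = ω−1, so ρ_SOR = 0.68955.

ω* = 1.68955, ρ_SOR = 0.68955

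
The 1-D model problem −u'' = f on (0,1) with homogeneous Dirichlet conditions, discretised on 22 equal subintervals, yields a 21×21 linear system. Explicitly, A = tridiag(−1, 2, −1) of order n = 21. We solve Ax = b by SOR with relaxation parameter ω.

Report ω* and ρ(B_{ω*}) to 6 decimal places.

ω* = 1.750831, ρ_SOR = 0.750831

ρ_J = max_k |cos(kπ/22)| = cos(π/22) = 0.989821
root = sin(π/22) = 0.1423148  (since 1−cos² = sin²).
ω* = 2 / (1 + 0.1423148) = 2 / 1.1423148 ≈ 1.750831.
and ρ(B_{ω*}) = 1.750831 − 1 = 0.750831.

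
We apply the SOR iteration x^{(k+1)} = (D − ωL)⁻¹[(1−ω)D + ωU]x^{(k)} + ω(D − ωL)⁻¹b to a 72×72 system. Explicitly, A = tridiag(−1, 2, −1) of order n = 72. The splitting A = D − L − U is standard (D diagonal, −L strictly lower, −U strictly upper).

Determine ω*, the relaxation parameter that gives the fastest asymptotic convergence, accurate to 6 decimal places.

n=72: λ(B_J) = 1 − λ(A)/2 = cos(kπ/73); k=1 gives ρ_J = 0.999074.
root = sin(π/73) = 0.0430222  (since 1−cos² = sin²).
[ω*] 2 ÷ (1 + 0.0430222) = 2 ÷ 1.0430222 = 1.917505.
and ρ(B_{ω*}) = 1.917505 − 1 = 0.917505.

ω* = 1.917505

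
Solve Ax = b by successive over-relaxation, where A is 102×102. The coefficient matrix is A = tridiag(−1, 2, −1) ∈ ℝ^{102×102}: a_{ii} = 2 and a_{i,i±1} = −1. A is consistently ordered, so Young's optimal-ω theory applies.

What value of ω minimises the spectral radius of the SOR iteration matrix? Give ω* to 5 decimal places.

ω* = 1.94081

[ρ_J] n=102: ρ(B_J) = cos(π/(n+1)) = cos(π/103) = 0.99953.
√(1−ρ_J²) simplifies to sin(π/103) = 0.030496.
[ω*] 2 ÷ (1 + 0.030496) = 2 ÷ 1.030496 = 1.94081.
At ω = 1.94081 every |λ(B_ω)| = ω−1, so ρ_SOR = 0.94081.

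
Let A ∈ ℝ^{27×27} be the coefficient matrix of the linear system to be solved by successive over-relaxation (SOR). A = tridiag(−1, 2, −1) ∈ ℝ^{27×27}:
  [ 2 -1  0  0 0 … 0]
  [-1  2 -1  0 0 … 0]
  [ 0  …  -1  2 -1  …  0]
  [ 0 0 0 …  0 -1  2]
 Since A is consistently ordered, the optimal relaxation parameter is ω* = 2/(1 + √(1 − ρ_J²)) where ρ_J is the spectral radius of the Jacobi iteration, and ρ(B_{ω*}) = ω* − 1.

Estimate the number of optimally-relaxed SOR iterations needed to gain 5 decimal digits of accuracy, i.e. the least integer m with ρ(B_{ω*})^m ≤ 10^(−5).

½·tridiag(1,0,1) at n=27: λ_k = cos(kπ/28); max |λ| at k=1 ⇒ ρ_J = cos(π/28) ≈ 0.9937122.
1 − cos²(π/28) = sin²(π/28) ⇒ √(1−ρ_J²) = sin(π/28) = 0.1119645.
So ω* = 2/1.1119645 = 1.7986186 (Young).
ρ_SOR = ω* − 1 ≈ 0.7986186.
For 5 digits: m = 5·ln10 / (−ln 0.7986186) = 11.5129/0.224872 = 51.198; round up → m = 52.

m = 52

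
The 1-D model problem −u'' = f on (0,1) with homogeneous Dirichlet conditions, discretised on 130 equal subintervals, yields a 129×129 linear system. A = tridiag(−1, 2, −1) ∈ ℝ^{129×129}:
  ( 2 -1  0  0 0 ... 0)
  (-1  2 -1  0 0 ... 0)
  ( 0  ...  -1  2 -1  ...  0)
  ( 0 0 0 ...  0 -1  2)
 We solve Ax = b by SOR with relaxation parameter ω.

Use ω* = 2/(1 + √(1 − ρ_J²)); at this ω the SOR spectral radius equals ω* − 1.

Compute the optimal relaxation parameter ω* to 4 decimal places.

ρ_J = max_k |cos(kπ/130)| = cos(π/130) = 0.9997
√(1−ρ_J²) = |sin(π/130)| = 0.02416
ω* = 2/(1+0.02416) = 1.9528
[ρ_SOR] ω* − 1 = 0.9528.

ω* = 1.9528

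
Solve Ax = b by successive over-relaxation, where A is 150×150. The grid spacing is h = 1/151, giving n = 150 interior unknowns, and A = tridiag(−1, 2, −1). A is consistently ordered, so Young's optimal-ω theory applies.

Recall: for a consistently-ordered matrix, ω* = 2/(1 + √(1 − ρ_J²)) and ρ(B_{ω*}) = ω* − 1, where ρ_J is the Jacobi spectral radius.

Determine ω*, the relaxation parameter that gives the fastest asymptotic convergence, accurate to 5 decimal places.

ω* = 1.95924

½·tridiag(1,0,1) at n=150: λ_k = cos(kπ/151); max |λ| at k=1 ⇒ ρ_J = cos(π/151) ≈ 0.99978.
√(1−ρ_J²) simplifies to sin(π/151) = 0.020804.
ω* = 2/(1+0.020804) = 1.95924
ρ_SOR = ω* − 1 = 1.95924 − 1 = 0.95924.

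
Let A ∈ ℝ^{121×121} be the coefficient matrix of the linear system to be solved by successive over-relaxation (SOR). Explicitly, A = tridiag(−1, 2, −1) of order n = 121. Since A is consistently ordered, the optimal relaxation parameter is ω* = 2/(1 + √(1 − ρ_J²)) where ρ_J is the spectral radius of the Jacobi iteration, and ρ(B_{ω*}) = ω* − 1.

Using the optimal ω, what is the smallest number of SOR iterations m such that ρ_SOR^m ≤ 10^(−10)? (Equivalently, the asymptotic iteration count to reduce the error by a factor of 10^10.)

m = 448

[ρ_J] n=121: ρ(B_J) = cos(π/(n+1)) = cos(π/122) = 0.9996685.
√(1 − cos²(π/122)) = sin(π/122) ≈ 0.0257479.
[ω*] 2 ÷ (1 + 0.0257479) = 2 ÷ 1.0257479 = 1.9497968.
and ρ(B_{ω*}) = 1.9497968 − 1 = 0.9497968.
For 10 digits: m = 10·ln10 / (−ln 0.9497968) = 23.0259/0.0515072 = 447.042; round up → m = 448.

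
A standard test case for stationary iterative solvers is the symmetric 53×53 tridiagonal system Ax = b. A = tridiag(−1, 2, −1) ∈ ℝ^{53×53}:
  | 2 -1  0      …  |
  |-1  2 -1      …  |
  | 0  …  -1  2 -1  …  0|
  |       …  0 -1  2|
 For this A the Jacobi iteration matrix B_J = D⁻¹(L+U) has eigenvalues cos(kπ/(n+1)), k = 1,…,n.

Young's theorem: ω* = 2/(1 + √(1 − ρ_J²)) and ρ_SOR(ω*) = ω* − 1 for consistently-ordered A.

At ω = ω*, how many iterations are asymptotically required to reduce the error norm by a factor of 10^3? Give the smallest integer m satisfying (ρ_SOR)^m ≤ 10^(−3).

B_J for the 53×53 system has eigenvalues cos(kπ/54); ρ_J = cos(π/54) = 0.9983082.
√(1−ρ_J²) simplifies to sin(π/54) = 0.0581448.
[ω*] 2 ÷ (1 + 0.0581448) = 2 ÷ 1.0581448 = 1.8901005.
ρ(B_{ω*}) = ω*−1 = 0.8901005
Need (0.8901005)^m ≤ 10^(−3): m ≥ 3·ln10/|ln 0.8901005| = 6.90776/0.116421 = 59.334 ⇒ m = 60.

m = 60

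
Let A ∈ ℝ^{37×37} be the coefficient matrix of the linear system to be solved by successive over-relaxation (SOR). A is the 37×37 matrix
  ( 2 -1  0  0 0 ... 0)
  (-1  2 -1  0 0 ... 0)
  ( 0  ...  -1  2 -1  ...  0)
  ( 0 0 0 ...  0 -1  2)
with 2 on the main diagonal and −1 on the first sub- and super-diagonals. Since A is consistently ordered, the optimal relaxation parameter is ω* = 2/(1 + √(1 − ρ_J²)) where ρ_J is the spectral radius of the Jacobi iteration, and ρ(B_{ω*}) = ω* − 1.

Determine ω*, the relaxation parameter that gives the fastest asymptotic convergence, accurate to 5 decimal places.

ω* = 1.84744

B_J for the 37×37 system has eigenvalues cos(kπ/38); ρ_J = cos(π/38) = 0.99658.
√(1−ρ_J²) = |sin(π/38)| = 0.082579
[ω*] 2 ÷ (1 + 0.082579) = 2 ÷ 1.082579 = 1.84744.
ρ_SOR = ω* − 1 ≈ 0.84744.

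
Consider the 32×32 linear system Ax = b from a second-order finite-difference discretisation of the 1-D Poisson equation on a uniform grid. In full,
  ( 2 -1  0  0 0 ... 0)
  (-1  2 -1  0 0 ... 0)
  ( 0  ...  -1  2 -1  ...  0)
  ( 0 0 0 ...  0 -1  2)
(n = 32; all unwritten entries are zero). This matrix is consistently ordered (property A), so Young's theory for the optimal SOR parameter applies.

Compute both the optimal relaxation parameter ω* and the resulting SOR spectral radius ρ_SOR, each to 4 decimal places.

½·tridiag(1,0,1) at n=32: λ_k = cos(kπ/33); max |λ| at k=1 ⇒ ρ_J = cos(π/33) ≈ 0.9955.
1 − cos²(π/33) = sin²(π/33) ⇒ √(1−ρ_J²) = sin(π/33) = 0.09506.
[ω*] 2 ÷ (1 + 0.09506) = 2 ÷ 1.09506 = 1.8264.
ρ_SOR = ω* − 1 ≈ 0.8264.

ω* = 1.8264, ρ_SOR = 0.8264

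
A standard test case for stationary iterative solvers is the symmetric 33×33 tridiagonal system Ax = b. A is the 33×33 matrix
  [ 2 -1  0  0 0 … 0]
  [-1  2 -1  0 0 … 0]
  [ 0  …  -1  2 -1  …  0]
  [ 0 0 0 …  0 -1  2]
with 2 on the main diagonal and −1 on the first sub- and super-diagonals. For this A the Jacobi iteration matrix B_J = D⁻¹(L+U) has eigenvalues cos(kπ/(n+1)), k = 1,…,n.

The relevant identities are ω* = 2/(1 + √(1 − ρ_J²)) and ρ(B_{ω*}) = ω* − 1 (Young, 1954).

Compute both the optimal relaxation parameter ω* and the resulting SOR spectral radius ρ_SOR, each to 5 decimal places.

ω* = 1.83105, ρ_SOR = 0.83105

B_J for the 33×33 system has eigenvalues cos(kπ/34); ρ_J = cos(π/34) = 0.99573.
√(1 − cos²(π/34)) = sin(π/34) ≈ 0.092268.
ω* = 2/(1 + 0.092268) = 2/1.092268 = 1.83105.
Hence ρ(B_{ω*}) = 1.83105 − 1 = 0.83105.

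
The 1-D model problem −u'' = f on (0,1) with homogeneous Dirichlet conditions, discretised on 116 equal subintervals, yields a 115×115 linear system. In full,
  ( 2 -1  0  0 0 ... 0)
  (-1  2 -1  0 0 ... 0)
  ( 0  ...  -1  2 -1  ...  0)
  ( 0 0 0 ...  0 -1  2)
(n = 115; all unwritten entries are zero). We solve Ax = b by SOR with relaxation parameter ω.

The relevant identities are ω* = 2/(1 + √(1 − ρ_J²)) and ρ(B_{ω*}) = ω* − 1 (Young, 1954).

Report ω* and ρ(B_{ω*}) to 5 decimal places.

n=115: λ(B_J) = 1 − λ(A)/2 = cos(kπ/116); k=1 gives ρ_J = 0.99963.
root = sin(π/116) = 0.027079  (since 1−cos² = sin²).
[ω*] 2 ÷ (1 + 0.027079) = 2 ÷ 1.027079 = 1.94727.
[ρ_SOR] ω* − 1 = 0.94727.

ω* = 1.94727, ρ_SOR = 0.94727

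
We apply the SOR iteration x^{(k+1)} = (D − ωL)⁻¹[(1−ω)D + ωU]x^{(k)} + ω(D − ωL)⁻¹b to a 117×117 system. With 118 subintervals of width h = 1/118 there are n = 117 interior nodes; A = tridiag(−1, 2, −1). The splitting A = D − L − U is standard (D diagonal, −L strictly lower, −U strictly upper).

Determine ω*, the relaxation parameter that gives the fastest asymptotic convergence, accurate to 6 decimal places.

ω* = 1.948140

[ρ_J] n=117: ρ(B_J) = cos(π/(n+1)) = cos(π/118) = 0.999646.
√(1−ρ_J²) = |sin(π/118)| = 0.0266205
[ω*] 2 ÷ (1 + 0.0266205) = 2 ÷ 1.0266205 = 1.948140.
[ρ_SOR] ω* − 1 = 0.948140.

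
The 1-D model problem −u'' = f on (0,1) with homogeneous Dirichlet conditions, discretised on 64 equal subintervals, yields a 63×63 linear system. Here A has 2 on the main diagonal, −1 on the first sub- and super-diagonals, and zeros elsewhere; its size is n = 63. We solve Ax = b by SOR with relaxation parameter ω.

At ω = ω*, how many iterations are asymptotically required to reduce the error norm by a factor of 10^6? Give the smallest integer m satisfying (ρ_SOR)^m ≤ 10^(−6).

m = 141

spectrum of D⁻¹(L+U) = {cos(kπ/64) : 1≤k≤63}; ρ_J = cos(π/64) = 0.9987955.
√(1−ρ_J²) simplifies to sin(π/64) = 0.0490677.
ω* = 2 / (1 + 0.0490677) = 2 / 1.0490677 ≈ 1.9064547.
[ρ_SOR] ω* − 1 = 0.9064547.
ρ_SOR^m ≤ 10^(−6) ⇔ m ≥ 6·ln10/(−ln 0.9064547) = 13.8155/0.0982142 = 140.667; m = ⌈140.667⌉ = 141.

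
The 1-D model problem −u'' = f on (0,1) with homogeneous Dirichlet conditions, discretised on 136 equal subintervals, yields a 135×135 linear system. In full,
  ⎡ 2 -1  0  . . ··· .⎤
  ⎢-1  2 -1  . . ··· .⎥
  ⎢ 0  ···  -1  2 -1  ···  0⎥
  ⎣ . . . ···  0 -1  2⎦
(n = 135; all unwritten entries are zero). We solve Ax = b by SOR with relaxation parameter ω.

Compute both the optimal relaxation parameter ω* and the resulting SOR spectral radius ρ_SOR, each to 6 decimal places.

ρ_J = max_k |cos(kπ/136)| = cos(π/136) = 0.999733
√(1−ρ_J²) = |sin(π/136)| = 0.0230979
[ω*] 2 ÷ (1 + 0.0230979) = 2 ÷ 1.0230979 = 1.954847.
ρ_SOR = ω* − 1 ≈ 0.954847.

ω* = 1.954847, ρ_SOR = 0.954847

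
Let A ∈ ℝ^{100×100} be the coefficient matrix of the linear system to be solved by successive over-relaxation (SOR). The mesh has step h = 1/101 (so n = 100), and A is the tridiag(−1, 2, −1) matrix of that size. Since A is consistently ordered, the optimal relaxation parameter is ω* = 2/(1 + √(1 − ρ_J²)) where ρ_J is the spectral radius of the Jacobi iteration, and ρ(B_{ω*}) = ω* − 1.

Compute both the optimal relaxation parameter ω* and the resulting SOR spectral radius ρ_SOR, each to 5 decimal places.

[ρ_J] n=100: ρ(B_J) = cos(π/(n+1)) = cos(π/101) = 0.99952.
root = sin(π/101) = 0.031100  (since 1−cos² = sin²).
Young: ω* = 2/(1+√(1−ρ_J²)) = 2/(1+0.031100) = 2/1.031100 = 1.93968.
ρ_SOR = ω* − 1 = 1.93968 − 1 = 0.93968.

ω* = 1.93968, ρ_SOR = 0.93968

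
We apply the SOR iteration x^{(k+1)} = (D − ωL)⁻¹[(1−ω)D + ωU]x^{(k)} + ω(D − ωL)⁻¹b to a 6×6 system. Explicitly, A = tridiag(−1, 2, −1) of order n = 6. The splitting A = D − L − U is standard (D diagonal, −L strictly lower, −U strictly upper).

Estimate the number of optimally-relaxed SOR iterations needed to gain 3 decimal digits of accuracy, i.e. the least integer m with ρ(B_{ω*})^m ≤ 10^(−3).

ρ_J = max_k |cos(kπ/7)| = cos(π/7) = 0.9009689
root = sin(π/7) = 0.4338837  (since 1−cos² = sin²).
Then 2/(1+√(1−ρ_J²)) = 2/(1+0.4338837); ω* = 2/1.4338837 = 1.3948133.
[ρ_SOR] ω* − 1 = 0.3948133.
3·ln10 = 6.90776; −ln(0.3948133) = 0.929342; m = ⌈6.90776/0.929342⌉ = ⌈7.433⌉ = 8.

m = 8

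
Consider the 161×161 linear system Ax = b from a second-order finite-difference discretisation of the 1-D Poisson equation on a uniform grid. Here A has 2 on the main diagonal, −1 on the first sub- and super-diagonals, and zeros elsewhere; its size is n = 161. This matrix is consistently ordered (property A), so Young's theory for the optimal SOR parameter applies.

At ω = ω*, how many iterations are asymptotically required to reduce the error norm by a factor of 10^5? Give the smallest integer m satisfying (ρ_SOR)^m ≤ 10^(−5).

m = 297

B_J for the 161×161 system has eigenvalues cos(kπ/162); ρ_J = cos(π/162) = 0.9998120.
√(1 − cos²(π/162)) = sin(π/162) ≈ 0.0193913.
[ω*] 2 ÷ (1 + 0.0193913) = 2 ÷ 1.0193913 = 1.9619551.
ρ_SOR = ω* − 1 ≈ 0.9619551.
m ≥ 5·ln10 / (−ln 0.9619551) = 296.820; smallest integer m = 297.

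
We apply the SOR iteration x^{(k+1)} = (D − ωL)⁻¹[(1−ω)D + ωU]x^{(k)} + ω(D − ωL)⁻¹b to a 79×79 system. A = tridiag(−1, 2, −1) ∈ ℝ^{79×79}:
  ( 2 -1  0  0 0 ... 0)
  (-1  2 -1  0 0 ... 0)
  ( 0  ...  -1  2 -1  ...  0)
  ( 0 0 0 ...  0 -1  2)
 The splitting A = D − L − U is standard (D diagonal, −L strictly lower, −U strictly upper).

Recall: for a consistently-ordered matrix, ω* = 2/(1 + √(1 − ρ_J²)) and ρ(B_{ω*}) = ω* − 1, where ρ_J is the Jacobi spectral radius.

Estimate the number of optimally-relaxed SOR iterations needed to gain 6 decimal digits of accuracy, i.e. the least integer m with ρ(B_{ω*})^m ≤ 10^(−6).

m = 176

spectrum of D⁻¹(L+U) = {cos(kπ/80) : 1≤k≤79}; ρ_J = cos(π/80) = 0.9992290.
√(1−ρ_J²) = |sin(π/80)| = 0.0392598
ω* = 2/(1 + 0.0392598) = 2/1.0392598 = 1.9244466.
ρ_SOR = ω* − 1 ≈ 0.9244466.
m ≥ 6·ln10 / (−ln 0.9244466) = 175.859; smallest integer m = 176.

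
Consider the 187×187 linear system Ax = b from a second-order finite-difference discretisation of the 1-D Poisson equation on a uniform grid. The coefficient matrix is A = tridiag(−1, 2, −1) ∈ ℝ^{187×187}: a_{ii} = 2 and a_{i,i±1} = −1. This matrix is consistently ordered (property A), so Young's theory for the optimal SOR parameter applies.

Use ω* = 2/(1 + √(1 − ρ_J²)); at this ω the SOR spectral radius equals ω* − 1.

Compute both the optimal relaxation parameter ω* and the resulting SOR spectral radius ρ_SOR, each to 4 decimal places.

ω* = 1.9671, ρ_SOR = 0.9671

spectrum of D⁻¹(L+U) = {cos(kπ/188) : 1≤k≤187}; ρ_J = cos(π/188) = 0.9999.
root = sin(π/188) = 0.01671  (since 1−cos² = sin²).
ω* = 2/(1 + 0.01671) = 2/1.01671 = 1.9671.
At ω = 1.9671 every |λ(B_ω)| = ω−1, so ρ_SOR = 0.9671.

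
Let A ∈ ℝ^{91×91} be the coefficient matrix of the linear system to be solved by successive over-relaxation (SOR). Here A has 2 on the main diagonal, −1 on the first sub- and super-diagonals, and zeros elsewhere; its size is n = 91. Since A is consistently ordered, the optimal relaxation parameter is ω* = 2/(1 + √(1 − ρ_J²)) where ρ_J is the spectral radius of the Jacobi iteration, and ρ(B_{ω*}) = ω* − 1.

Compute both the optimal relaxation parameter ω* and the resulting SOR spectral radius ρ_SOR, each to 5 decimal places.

With n=91, ρ(Jacobi) = cos(π/92) = 0.99942.
√(1 − cos²(π/92)) = sin(π/92) ≈ 0.034141.
Then 2/(1+√(1−ρ_J²)) = 2/(1+0.034141); ω* = 2/1.034141 = 1.93397.
[ρ_SOR] ω* − 1 = 0.93397.

ω* = 1.93397, ρ_SOR = 0.93397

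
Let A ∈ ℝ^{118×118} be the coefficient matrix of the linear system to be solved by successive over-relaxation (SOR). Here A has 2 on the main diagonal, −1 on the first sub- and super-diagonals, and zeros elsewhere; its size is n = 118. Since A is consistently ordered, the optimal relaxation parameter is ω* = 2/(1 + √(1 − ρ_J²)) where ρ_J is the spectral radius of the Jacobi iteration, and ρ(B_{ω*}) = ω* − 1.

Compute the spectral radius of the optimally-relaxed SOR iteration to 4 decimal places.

ρ_SOR = 0.9486

[ρ_J] n=118: ρ(B_J) = cos(π/(n+1)) = cos(π/119) = 0.9997.
√(1 − cos²(π/119)) = sin(π/119) ≈ 0.02640.
Then 2/(1+√(1−ρ_J²)) = 2/(1+0.02640); ω* = 2/1.02640 = 1.9486.
[ρ_SOR] ω* − 1 = 0.9486.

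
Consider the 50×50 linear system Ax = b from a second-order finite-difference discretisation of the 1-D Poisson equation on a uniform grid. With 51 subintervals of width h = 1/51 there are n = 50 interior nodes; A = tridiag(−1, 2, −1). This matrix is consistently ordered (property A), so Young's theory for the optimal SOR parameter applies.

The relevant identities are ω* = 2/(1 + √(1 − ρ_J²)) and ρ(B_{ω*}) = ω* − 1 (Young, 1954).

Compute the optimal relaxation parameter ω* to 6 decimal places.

ω* = 1.884018

ρ_J = max_k |cos(kπ/51)| = cos(π/51) = 0.998103
root = sin(π/51) = 0.0615609  (since 1−cos² = sin²).
[ω*] 2 ÷ (1 + 0.0615609) = 2 ÷ 1.0615609 = 1.884018.
At ω = 1.884018 every |λ(B_ω)| = ω−1, so ρ_SOR = 0.884018.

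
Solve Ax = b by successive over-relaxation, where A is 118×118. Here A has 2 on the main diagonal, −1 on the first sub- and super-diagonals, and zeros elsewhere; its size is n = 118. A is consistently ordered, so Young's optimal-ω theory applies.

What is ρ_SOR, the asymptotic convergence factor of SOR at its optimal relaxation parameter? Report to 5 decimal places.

n=118: λ(B_J) = 1 − λ(A)/2 = cos(kπ/119); k=1 gives ρ_J = 0.99965.
√(1 − cos²(π/119)) = sin(π/119) ≈ 0.026397.
ω* = 2/(1+0.026397) = 1.94856
and ρ(B_{ω*}) = 1.94856 − 1 = 0.94856.

ρ_SOR = 0.94856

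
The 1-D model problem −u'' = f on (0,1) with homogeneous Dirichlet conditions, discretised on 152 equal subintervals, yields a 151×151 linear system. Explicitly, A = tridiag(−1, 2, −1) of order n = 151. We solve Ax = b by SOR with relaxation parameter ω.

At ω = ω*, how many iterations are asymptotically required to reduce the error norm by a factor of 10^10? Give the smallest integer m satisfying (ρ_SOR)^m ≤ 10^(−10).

½·tridiag(1,0,1) at n=151: λ_k = cos(kπ/152); max |λ| at k=1 ⇒ ρ_J = cos(π/152) ≈ 0.9997864.
√(1−ρ_J²) = |sin(π/152)| = 0.0206669
Then 2/(1+√(1−ρ_J²)) = 2/(1+0.0206669); ω* = 2/1.0206669 = 1.9595031.
ρ_SOR = ω* − 1 = 1.9595031 − 1 = 0.9595031.
m ≥ 10·ln10 / (−ln 0.9595031) = 556.992; smallest integer m = 557.

m = 557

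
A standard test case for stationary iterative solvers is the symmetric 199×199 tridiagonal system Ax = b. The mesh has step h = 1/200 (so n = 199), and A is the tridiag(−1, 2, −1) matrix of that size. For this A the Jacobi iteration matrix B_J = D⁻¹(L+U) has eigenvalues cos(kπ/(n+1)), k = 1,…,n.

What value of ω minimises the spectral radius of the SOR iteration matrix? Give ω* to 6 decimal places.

ω* = 1.969071

B_J for the 199×199 system has eigenvalues cos(kπ/200); ρ_J = cos(π/200) = 0.999877.
√(1 − cos²(π/200)) = sin(π/200) ≈ 0.0157073.
[ω*] 2 ÷ (1 + 0.0157073) = 2 ÷ 1.0157073 = 1.969071.
At ω = 1.969071 every |λ(B_ω)| = ω−1, so ρ_SOR = 0.969071.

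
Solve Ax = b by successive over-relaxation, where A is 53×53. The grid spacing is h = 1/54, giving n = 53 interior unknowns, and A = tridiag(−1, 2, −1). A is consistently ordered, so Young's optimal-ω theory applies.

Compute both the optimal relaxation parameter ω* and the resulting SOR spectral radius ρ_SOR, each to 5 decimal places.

ω* = 1.89010, ρ_SOR = 0.89010

n=53: λ(B_J) = 1 − λ(A)/2 = cos(kπ/54); k=1 gives ρ_J = 0.99831.
√(1 − cos²(π/54)) = sin(π/54) ≈ 0.058145.
Young: ω* = 2/(1+√(1−ρ_J²)) = 2/(1+0.058145) = 2/1.058145 = 1.89010.
ρ_SOR = ω* − 1 = 1.89010 − 1 = 0.89010.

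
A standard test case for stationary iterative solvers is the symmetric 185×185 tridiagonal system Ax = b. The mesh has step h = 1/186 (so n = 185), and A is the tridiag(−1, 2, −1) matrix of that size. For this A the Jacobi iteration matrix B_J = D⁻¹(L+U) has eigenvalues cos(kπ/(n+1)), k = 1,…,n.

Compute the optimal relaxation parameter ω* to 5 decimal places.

ω* = 1.96678

[ρ_J] n=185: ρ(B_J) = cos(π/(n+1)) = cos(π/186) = 0.99986.
√(1−ρ_J²) simplifies to sin(π/186) = 0.016889.
Young: ω* = 2/(1+√(1−ρ_J²)) = 2/(1+0.016889) = 2/1.016889 = 1.96678.
ρ_SOR = ω* − 1 = 1.96678 − 1 = 0.96678.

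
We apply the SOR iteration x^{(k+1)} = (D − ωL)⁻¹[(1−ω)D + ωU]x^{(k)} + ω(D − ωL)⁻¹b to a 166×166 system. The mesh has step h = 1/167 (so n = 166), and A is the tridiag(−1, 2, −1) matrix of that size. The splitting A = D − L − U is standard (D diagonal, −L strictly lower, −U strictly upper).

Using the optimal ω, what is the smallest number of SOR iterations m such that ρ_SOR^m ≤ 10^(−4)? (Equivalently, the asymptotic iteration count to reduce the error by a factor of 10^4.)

m = 245

n=166: λ(B_J) = 1 − λ(A)/2 = cos(kπ/167); k=1 gives ρ_J = 0.9998231.
√(1 − cos²(π/167)) = sin(π/167) ≈ 0.0188108.
Young: ω* = 2/(1+√(1−ρ_J²)) = 2/(1+0.0188108) = 2/1.0188108 = 1.9630730.
ρ_SOR = ω* − 1 = 1.9630730 − 1 = 0.9630730.
m ≥ 4·ln10 / (−ln 0.9630730) = 244.786; smallest integer m = 245.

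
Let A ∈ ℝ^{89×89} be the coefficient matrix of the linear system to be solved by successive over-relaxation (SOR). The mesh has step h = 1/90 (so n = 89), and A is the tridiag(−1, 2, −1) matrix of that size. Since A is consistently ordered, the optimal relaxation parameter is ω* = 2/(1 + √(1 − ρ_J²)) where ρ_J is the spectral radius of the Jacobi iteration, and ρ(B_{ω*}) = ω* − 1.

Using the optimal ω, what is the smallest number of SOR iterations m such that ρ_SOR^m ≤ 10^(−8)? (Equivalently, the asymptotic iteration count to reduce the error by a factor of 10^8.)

m = 264

[ρ_J] n=89: ρ(B_J) = cos(π/(n+1)) = cos(π/90) = 0.9993908.
root = sin(π/90) = 0.0348995  (since 1−cos² = sin²).
ω* = 2 / (1 + 0.0348995) = 2 / 1.0348995 ≈ 1.9325548.
ρ(B_{ω*}) = ω*−1 = 0.9325548
For 8 digits: m = 8·ln10 / (−ln 0.9325548) = 18.4207/0.0698274 = 263.803; round up → m = 264.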